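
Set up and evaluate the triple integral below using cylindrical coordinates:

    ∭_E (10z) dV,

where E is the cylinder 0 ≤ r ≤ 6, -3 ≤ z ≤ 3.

In cylindrical coordinates, x = r cos(θ), y = r sin(θ), z = z, and dV = r dr dθ dz.

The integrand becomes 10z, so

    ∭_E (10z) dV = ∫_{0}^{2π} ∫_{0}^{6} ∫_{-3}^{3} (10z) · r dz dr dθ.

Inner (z): 0.
Middle (r from 0 to 6): 0.
Outer (θ): 0.

Therefore the triple integral equals 0.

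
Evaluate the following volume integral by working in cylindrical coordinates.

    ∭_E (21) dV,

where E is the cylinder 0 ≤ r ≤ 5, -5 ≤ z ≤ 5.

In cylindrical coordinates, x = r cos(θ), y = r sin(θ), z = z, and dV = r dr dθ dz.

The integrand becomes 21, so

    ∭_E (21) dV = ∫_{0}^{2π} ∫_{0}^{5} ∫_{-5}^{5} (21) · r dz dr dθ.

Inner (z): 210r.
Middle (r from 0 to 5): 2625.
Outer (θ): 5250π.

Therefore the triple integral equals 5250π.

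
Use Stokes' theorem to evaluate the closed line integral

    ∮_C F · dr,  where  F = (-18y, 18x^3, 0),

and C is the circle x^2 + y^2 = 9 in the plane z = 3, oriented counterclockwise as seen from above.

Let S be the flat disk x^2 + y^2 ≤ 9 in the plane z = 3, with upward unit normal n̂ = ẑ. By Stokes' theorem,

    ∮_C F · dr = ∬_S (∇ × F) · n̂ dS = ∬_D (curl F)_z dA,

where D is the disk x^2 + y^2 ≤ 9.

Compute the curl of F = (-18y, 18x^3, 0):
    (∇ × F)_x = ∂F_z/∂y - ∂F_y/∂z = 0,
    (∇ × F)_y = ∂F_x/∂z - ∂F_z/∂x = 0,
    (∇ × F)_z = ∂F_y/∂x - ∂F_x/∂y = 54x^2 + 18.

On z = 3, (curl F)_z = 54x^2 + 18.

Convert to polar (x = r cos θ, y = r sin θ, dA = r dr dθ); the integrand becomes 54r^2cos(θ)^2 + 18, so

    ∬_D (curl F)_z dA = ∫_0^{2π} ∫_0^{3} (54r^2cos(θ)^2 + 18) · r dr dθ.

Inner (r from 0 to 3): 2187cos(θ)^2/2 + 81.
Outer (θ from 0 to 2π): 2511π/2.

Therefore ∮_C F · dr = 2511π/2.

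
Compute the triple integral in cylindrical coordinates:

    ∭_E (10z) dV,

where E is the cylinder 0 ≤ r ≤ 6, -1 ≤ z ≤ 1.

In cylindrical coordinates, x = r cos(θ), y = r sin(θ), z = z, and dV = r dr dθ dz.

The integrand becomes 10z, so

    ∭_E (10z) dV = ∫_{0}^{2π} ∫_{0}^{6} ∫_{-1}^{1} (10z) · r dz dr dθ.

Inner (z): 0.
Middle (r from 0 to 6): 0.
Outer (θ): 0.

Therefore the triple integral equals 0.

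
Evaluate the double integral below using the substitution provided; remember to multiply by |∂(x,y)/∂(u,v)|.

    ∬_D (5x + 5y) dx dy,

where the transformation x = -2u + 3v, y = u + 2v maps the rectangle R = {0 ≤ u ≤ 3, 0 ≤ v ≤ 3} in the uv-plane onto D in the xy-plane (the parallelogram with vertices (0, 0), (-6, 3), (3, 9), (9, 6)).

Compute the Jacobian determinant of (x, y) with respect to (u, v):

    ∂(x,y)/∂(u,v) = | -2  3 | = (-2)(2) - (3)(1) = -7.
                   | 1  2 |

Its absolute value is |J| = 7 (the area scaling factor).

Substituting x = -2u + 3v, y = u + 2v into the integrand,

    5x + 5y → -5u + 25v,

so the integral becomes

    ∬_R (-5u + 25v) · |J| du dv = ∫_0^3 ∫_0^3 (-35u + 175v) dv du.

Inner (v): 1575/2 - 105u.
Outer (u): 1890.

Therefore ∬_D (5x + 5y) dx dy = 1890.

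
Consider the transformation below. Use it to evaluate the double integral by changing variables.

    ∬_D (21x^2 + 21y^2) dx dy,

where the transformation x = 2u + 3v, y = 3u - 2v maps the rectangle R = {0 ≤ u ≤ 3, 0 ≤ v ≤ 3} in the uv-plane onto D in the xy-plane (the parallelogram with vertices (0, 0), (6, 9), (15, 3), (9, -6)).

Compute the Jacobian determinant of (x, y) with respect to (u, v):

    ∂(x,y)/∂(u,v) = | 2  3 | = (2)(-2) - (3)(3) = -13.
                   | 3  -2 |

Its absolute value is |J| = 13 (the area scaling factor).

Substituting x = 2u + 3v, y = 3u - 2v into the integrand,

    21x^2 + 21y^2 → 273u^2 + 273v^2,

so the integral becomes

    ∬_R (273u^2 + 273v^2) · |J| du dv = ∫_0^3 ∫_0^3 (3549u^2 + 3549v^2) dv du.

Inner (v): 10647u^2 + 31941.
Outer (u): 191646.

Therefore ∬_D (21x^2 + 21y^2) dx dy = 191646.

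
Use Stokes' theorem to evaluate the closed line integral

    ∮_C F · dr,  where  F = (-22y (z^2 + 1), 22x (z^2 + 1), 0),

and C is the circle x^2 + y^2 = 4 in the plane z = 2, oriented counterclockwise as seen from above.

Let S be the flat disk x^2 + y^2 ≤ 4 in the plane z = 2, with upward unit normal n̂ = ẑ. By Stokes' theorem,

    ∮_C F · dr = ∬_S (∇ × F) · n̂ dS = ∬_D (curl F)_z dA,

where D is the disk x^2 + y^2 ≤ 4.

Compute the curl of F = (-22y (z^2 + 1), 22x (z^2 + 1), 0):
    (∇ × F)_x = ∂F_z/∂y - ∂F_y/∂z = -44x z,
    (∇ × F)_y = ∂F_x/∂z - ∂F_z/∂x = -44y z,
    (∇ × F)_z = ∂F_y/∂x - ∂F_x/∂y = 44z^2 + 44.

On z = 2, (curl F)_z = 220.

Convert to polar (x = r cos θ, y = r sin θ, dA = r dr dθ); the integrand becomes 220, so

    ∬_D (curl F)_z dA = ∫_0^{2π} ∫_0^{2} (220) · r dr dθ.

Inner (r from 0 to 2): 440.
Outer (θ from 0 to 2π): 880π.

Therefore ∮_C F · dr = 880π.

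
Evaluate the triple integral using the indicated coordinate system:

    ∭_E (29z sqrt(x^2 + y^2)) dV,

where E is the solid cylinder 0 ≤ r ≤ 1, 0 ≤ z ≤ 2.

In cylindrical coordinates, x = r cos(θ), y = r sin(θ), z = z, and dV = r dr dθ dz.

The integrand becomes 29r z, so

    ∭_E (29z sqrt(x^2 + y^2)) dV = ∫_{0}^{2π} ∫_{0}^{1} ∫_{0}^{2} (29r z) · r dz dr dθ.

Inner (z): 58r^2.
Middle (r from 0 to 1): 58/3.
Outer (θ): 116π/3.

Therefore the triple integral equals 116π/3.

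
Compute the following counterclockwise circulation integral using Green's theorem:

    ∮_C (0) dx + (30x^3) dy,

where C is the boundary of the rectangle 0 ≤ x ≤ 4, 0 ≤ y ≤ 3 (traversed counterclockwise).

Green's theorem converts the closed line integral into a double integral over the enclosed region D:

    ∮_C P dx + Q dy = ∬_D (∂Q/∂x - ∂P/∂y) dA.

Here P = 0, Q = 30x^3, so

    ∂Q/∂x = 90x^2,    ∂P/∂y = 0,
    ∂Q/∂x - ∂P/∂y = 90x^2.

D is the region 0 ≤ x ≤ 4, 0 ≤ y ≤ 3. Evaluating the double integral:

    ∬_D (90x^2) dA = ∫_0^{4} ∫_0^{3} (90x^2) dy dx.

Inner (y from 0 to 3): 270x^2.
Outer (x from 0 to 4): 5760.

Therefore ∮_C P dx + Q dy = 5760.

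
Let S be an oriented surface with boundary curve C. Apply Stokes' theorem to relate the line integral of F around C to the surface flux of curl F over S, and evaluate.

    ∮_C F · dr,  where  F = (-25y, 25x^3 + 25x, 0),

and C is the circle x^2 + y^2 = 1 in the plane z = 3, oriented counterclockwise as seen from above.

Let S be the flat disk x^2 + y^2 ≤ 1 in the plane z = 3, with upward unit normal n̂ = ẑ. By Stokes' theorem,

    ∮_C F · dr = ∬_S (∇ × F) · n̂ dS = ∬_D (curl F)_z dA,

where D is the disk x^2 + y^2 ≤ 1.

Compute the curl of F = (-25y, 25x^3 + 25x, 0):
    (∇ × F)_x = ∂F_z/∂y - ∂F_y/∂z = 0,
    (∇ × F)_y = ∂F_x/∂z - ∂F_z/∂x = 0,
    (∇ × F)_z = ∂F_y/∂x - ∂F_x/∂y = 75x^2 + 50.

On z = 3, (curl F)_z = 75x^2 + 50.

Convert to polar (x = r cos θ, y = r sin θ, dA = r dr dθ); the integrand becomes 75r^2cos(θ)^2 + 50, so

    ∬_D (curl F)_z dA = ∫_0^{2π} ∫_0^{1} (75r^2cos(θ)^2 + 50) · r dr dθ.

Inner (r from 0 to 1): 75cos(θ)^2/4 + 25.
Outer (θ from 0 to 2π): 275π/4.

Therefore ∮_C F · dr = 275π/4.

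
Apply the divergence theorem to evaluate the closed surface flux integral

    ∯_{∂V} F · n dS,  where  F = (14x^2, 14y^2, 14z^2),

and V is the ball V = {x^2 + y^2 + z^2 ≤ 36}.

By the divergence theorem,

    ∯_{∂V} F · n dS = ∭_V (∇ · F) dV.

Compute the divergence:
    ∇ · F = ∂F_x/∂x + ∂F_y/∂y + ∂F_z/∂z = 28x + 28y + 28z.

In spherical coordinates, x = ρ sin(φ) cos(θ), y = ρ sin(φ) sin(θ), z = ρ cos(φ), dV = ρ^2 sin(φ) dρ dφ dθ, with 0 ≤ ρ ≤ 6, 0 ≤ φ ≤ π, 0 ≤ θ ≤ 2π.

The integrand, after substitution and multiplying by the volume element, becomes (28ρ (sqrt(2)sin(φ)sin(θ + π/4) + cos(φ))) · ρ^2 sin(φ), so

    ∭_V (∇·F) dV = ∫_0^{2π} ∫_0^{π} ∫_0^{6} (28ρ (sqrt(2)sin(φ)sin(θ + π/4) + cos(φ))) · ρ^2 sin(φ) dρ dφ dθ.

Inner (ρ from 0 to 6): 9072(sqrt(2)sin(φ)sin(θ + π/4) + cos(φ))sin(φ).
Middle (φ from 0 to π): 4536sqrt(2)π sin(θ + π/4).
Outer (θ from 0 to 2π): 0.

Therefore ∯_{∂V} F · n dS = 0.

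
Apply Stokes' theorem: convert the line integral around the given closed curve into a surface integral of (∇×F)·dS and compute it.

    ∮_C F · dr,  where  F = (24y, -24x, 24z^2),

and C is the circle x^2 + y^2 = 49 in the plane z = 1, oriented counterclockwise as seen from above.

Let S be the flat disk x^2 + y^2 ≤ 49 in the plane z = 1, with upward unit normal n̂ = ẑ. By Stokes' theorem,

    ∮_C F · dr = ∬_S (∇ × F) · n̂ dS = ∬_D (curl F)_z dA,

where D is the disk x^2 + y^2 ≤ 49.

Compute the curl of F = (24y, -24x, 24z^2):
    (∇ × F)_x = ∂F_z/∂y - ∂F_y/∂z = 0,
    (∇ × F)_y = ∂F_x/∂z - ∂F_z/∂x = 0,
    (∇ × F)_z = ∂F_y/∂x - ∂F_x/∂y = -48.

On z = 1, (curl F)_z = -48.

Convert to polar (x = r cos θ, y = r sin θ, dA = r dr dθ); the integrand becomes -48, so

    ∬_D (curl F)_z dA = ∫_0^{2π} ∫_0^{7} (-48) · r dr dθ.

Inner (r from 0 to 7): -1176.
Outer (θ from 0 to 2π): -2352π.

Therefore ∮_C F · dr = -2352π.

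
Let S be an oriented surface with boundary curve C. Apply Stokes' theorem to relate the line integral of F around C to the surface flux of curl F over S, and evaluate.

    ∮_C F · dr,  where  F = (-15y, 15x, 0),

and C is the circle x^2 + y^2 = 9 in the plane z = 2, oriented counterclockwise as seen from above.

Let S be the flat disk x^2 + y^2 ≤ 9 in the plane z = 2, with upward unit normal n̂ = ẑ. By Stokes' theorem,

    ∮_C F · dr = ∬_S (∇ × F) · n̂ dS = ∬_D (curl F)_z dA,

where D is the disk x^2 + y^2 ≤ 9.

Compute the curl of F = (-15y, 15x, 0):
    (∇ × F)_x = ∂F_z/∂y - ∂F_y/∂z = 0,
    (∇ × F)_y = ∂F_x/∂z - ∂F_z/∂x = 0,
    (∇ × F)_z = ∂F_y/∂x - ∂F_x/∂y = 30.

On z = 2, (curl F)_z = 30.

Convert to polar (x = r cos θ, y = r sin θ, dA = r dr dθ); the integrand becomes 30, so

    ∬_D (curl F)_z dA = ∫_0^{2π} ∫_0^{3} (30) · r dr dθ.

Inner (r from 0 to 3): 135.
Outer (θ from 0 to 2π): 270π.

Therefore ∮_C F · dr = 270π.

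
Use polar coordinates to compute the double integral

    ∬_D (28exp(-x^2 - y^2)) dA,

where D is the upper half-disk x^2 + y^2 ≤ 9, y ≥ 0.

The region D is 0 ≤ r ≤ 3, 0 ≤ θ ≤ π in polar coordinates, where x = r cos(θ), y = r sin(θ), and dA = r dr dθ.

Under the substitution, the integrand becomes 28exp(-r^2), so

    ∬_D (28exp(-x^2 - y^2)) dA = ∫_{0}^{π} ∫_{0}^{3} (28exp(-r^2)) · r dr dθ.

Inner integral (in r): ∫_{0}^{3} (28exp(-r^2)) · r dr = 14 - 14exp(-9).

Outer integral (in θ): ∫_{0}^{π} (14 - 14exp(-9)) dθ = -14π exp(-9) + 14π.

Therefore ∬_D (28exp(-x^2 - y^2)) dA = -14π exp(-9) + 14π.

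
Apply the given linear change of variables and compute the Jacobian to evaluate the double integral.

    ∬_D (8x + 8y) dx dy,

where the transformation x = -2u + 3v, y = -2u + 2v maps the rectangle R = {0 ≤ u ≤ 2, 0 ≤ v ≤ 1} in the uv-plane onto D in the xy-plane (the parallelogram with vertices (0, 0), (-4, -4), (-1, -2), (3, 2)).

Compute the Jacobian determinant of (x, y) with respect to (u, v):

    ∂(x,y)/∂(u,v) = | -2  3 | = (-2)(2) - (3)(-2) = 2.
                   | -2  2 |

Its absolute value is |J| = 2 (the area scaling factor).

Substituting x = -2u + 3v, y = -2u + 2v into the integrand,

    8x + 8y → -32u + 40v,

so the integral becomes

    ∬_R (-32u + 40v) · |J| du dv = ∫_0^2 ∫_0^1 (-64u + 80v) dv du.

Inner (v): 40 - 64u.
Outer (u): -48.

Therefore ∬_D (8x + 8y) dx dy = -48.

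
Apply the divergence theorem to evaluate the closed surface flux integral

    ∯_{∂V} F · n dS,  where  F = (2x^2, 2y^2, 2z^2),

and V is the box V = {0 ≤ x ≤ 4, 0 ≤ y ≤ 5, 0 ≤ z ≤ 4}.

By the divergence theorem,

    ∯_{∂V} F · n dS = ∭_V (∇ · F) dV.

Compute the divergence:
    ∇ · F = ∂F_x/∂x + ∂F_y/∂y + ∂F_z/∂z = 4x + 4y + 4z.

V is a rectangular box, so dV = dx dy dz with 0 ≤ x ≤ 4, 0 ≤ y ≤ 5, 0 ≤ z ≤ 4.

Integrate (4x + 4y + 4z) over V as an iterated integral:

    ∭_V (∇·F) dV = ∫_0^{4} ∫_0^{5} ∫_0^{4} (4x + 4y + 4z) dz dy dx.

Inner (z from 0 to 4): 16x + 16y + 32.
Middle (y from 0 to 5): 80x + 360.
Outer (x from 0 to 4): 2080.

Therefore ∯_{∂V} F · n dS = 2080.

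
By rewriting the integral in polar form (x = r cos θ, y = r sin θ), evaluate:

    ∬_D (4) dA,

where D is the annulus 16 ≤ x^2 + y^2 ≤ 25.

The region D is 4 ≤ r ≤ 5, 0 ≤ θ ≤ 2π in polar coordinates, where x = r cos(θ), y = r sin(θ), and dA = r dr dθ.

Under the substitution, the integrand becomes 4, so

    ∬_D (4) dA = ∫_{0}^{2π} ∫_{4}^{5} (4) · r dr dθ.

Inner integral (in r): ∫_{4}^{5} (4) · r dr = 18.

Outer integral (in θ): ∫_{0}^{2π} (18) dθ = 36π.

Therefore ∬_D (4) dA = 36π.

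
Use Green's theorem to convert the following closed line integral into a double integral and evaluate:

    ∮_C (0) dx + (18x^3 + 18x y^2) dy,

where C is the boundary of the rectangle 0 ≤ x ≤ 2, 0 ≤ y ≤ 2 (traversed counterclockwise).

Green's theorem converts the closed line integral into a double integral over the enclosed region D:

    ∮_C P dx + Q dy = ∬_D (∂Q/∂x - ∂P/∂y) dA.

Here P = 0, Q = 18x^3 + 18x y^2, so

    ∂Q/∂x = 54x^2 + 18y^2,    ∂P/∂y = 0,
    ∂Q/∂x - ∂P/∂y = 54x^2 + 18y^2.

D is the region 0 ≤ x ≤ 2, 0 ≤ y ≤ 2. Evaluating the double integral:

    ∬_D (54x^2 + 18y^2) dA = ∫_0^{2} ∫_0^{2} (54x^2 + 18y^2) dy dx.

Inner (y from 0 to 2): 108x^2 + 48.
Outer (x from 0 to 2): 384.

Therefore ∮_C P dx + Q dy = 384.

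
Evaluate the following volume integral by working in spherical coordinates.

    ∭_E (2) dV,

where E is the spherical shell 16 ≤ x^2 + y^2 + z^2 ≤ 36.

In spherical coordinates, x = ρ sin(φ) cos(θ), y = ρ sin(φ) sin(θ), z = ρ cos(φ), and dV = ρ^2 sin(φ) dρ dφ dθ.

The integrand becomes 2, so

    ∭_E (2) dV = ∫_{0}^{2π} ∫_{0}^{π} ∫_{4}^{6} (2) · ρ^2 sin(φ) dρ dφ dθ.

Inner (ρ): 304sin(φ)/3.
Middle (φ): 608/3.
Outer (θ): 1216π/3.

Therefore the triple integral equals 1216π/3.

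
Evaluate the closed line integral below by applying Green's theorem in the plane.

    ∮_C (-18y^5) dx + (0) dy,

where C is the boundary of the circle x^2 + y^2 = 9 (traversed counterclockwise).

Green's theorem converts the closed line integral into a double integral over the enclosed region D:

    ∮_C P dx + Q dy = ∬_D (∂Q/∂x - ∂P/∂y) dA.

Here P = -18y^5, Q = 0, so

    ∂Q/∂x = 0,    ∂P/∂y = -90y^4,
    ∂Q/∂x - ∂P/∂y = 90y^4.

D is the region x^2 + y^2 ≤ 9. Evaluating the double integral:

In polar coordinates (x = r cos θ, y = r sin θ, dA = r dr dθ) the integrand becomes 90r^4sin(θ)^4, so

    ∬_D (90y^4) dA = ∫_0^{2π} ∫_0^{3} (90r^4sin(θ)^4) · r dr dθ.

Inner (r from 0 to 3): 10935sin(θ)^4.
Outer (θ from 0 to 2π): 32805π/4.

Therefore ∮_C P dx + Q dy = 32805π/4.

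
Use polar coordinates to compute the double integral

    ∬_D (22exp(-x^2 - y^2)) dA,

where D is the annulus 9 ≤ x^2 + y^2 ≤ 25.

The region D is 3 ≤ r ≤ 5, 0 ≤ θ ≤ 2π in polar coordinates, where x = r cos(θ), y = r sin(θ), and dA = r dr dθ.

Under the substitution, the integrand becomes 22exp(-r^2), so

    ∬_D (22exp(-x^2 - y^2)) dA = ∫_{0}^{2π} ∫_{3}^{5} (22exp(-r^2)) · r dr dθ.

Inner integral (in r): ∫_{3}^{5} (22exp(-r^2)) · r dr = -(11 - 11exp(16))exp(-25).

Outer integral (in θ): ∫_{0}^{2π} (-(11 - 11exp(16))exp(-25)) dθ = -22π (1 - exp(16))exp(-25).

Therefore ∬_D (22exp(-x^2 - y^2)) dA = -22π (1 - exp(16))exp(-25).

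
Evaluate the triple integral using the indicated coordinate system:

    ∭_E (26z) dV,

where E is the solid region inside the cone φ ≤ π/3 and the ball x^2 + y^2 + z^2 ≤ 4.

In spherical coordinates, x = ρ sin(φ) cos(θ), y = ρ sin(φ) sin(θ), z = ρ cos(φ), and dV = ρ^2 sin(φ) dρ dφ dθ.

The integrand becomes 26ρ cos(φ), so

    ∭_E (26z) dV = ∫_{0}^{2π} ∫_{0}^{π/3} ∫_{0}^{2} (26ρ cos(φ)) · ρ^2 sin(φ) dρ dφ dθ.

Inner (ρ): 52sin(2φ).
Middle (φ): 39.
Outer (θ): 78π.

Therefore the triple integral equals 78π.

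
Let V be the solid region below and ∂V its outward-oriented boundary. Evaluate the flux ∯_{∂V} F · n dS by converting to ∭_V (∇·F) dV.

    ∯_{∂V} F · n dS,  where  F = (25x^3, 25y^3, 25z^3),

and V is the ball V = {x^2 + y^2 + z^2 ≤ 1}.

By the divergence theorem,

    ∯_{∂V} F · n dS = ∭_V (∇ · F) dV.

Compute the divergence:
    ∇ · F = ∂F_x/∂x + ∂F_y/∂y + ∂F_z/∂z = 75x^2 + 75y^2 + 75z^2.

In spherical coordinates, x = ρ sin(φ) cos(θ), y = ρ sin(φ) sin(θ), z = ρ cos(φ), dV = ρ^2 sin(φ) dρ dφ dθ, with 0 ≤ ρ ≤ 1, 0 ≤ φ ≤ π, 0 ≤ θ ≤ 2π.

The integrand, after substitution and multiplying by the volume element, becomes (75ρ^2) · ρ^2 sin(φ), so

    ∭_V (∇·F) dV = ∫_0^{2π} ∫_0^{π} ∫_0^{1} (75ρ^2) · ρ^2 sin(φ) dρ dφ dθ.

Inner (ρ from 0 to 1): 15sin(φ).
Middle (φ from 0 to π): 30.
Outer (θ from 0 to 2π): 60π.

Therefore ∯_{∂V} F · n dS = 60π.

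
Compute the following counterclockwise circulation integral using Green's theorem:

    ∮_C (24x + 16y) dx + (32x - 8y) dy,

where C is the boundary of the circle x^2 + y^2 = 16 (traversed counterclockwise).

Green's theorem converts the closed line integral into a double integral over the enclosed region D:

    ∮_C P dx + Q dy = ∬_D (∂Q/∂x - ∂P/∂y) dA.

Here P = 24x + 16y, Q = 32x - 8y, so

    ∂Q/∂x = 32,    ∂P/∂y = 16,
    ∂Q/∂x - ∂P/∂y = 16.

D is the region x^2 + y^2 ≤ 16. Evaluating the double integral:

In polar coordinates (x = r cos θ, y = r sin θ, dA = r dr dθ) the integrand becomes 16, so

    ∬_D (16) dA = ∫_0^{2π} ∫_0^{4} (16) · r dr dθ.

Inner (r from 0 to 4): 128.
Outer (θ from 0 to 2π): 256π.

Therefore ∮_C P dx + Q dy = 256π.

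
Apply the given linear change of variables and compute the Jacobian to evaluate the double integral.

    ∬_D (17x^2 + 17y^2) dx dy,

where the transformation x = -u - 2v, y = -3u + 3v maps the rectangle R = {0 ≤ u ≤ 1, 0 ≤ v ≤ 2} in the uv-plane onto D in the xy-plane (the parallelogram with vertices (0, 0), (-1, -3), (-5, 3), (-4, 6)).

Compute the Jacobian determinant of (x, y) with respect to (u, v):

    ∂(x,y)/∂(u,v) = | -1  -2 | = (-1)(3) - (-2)(-3) = -9.
                   | -3  3 |

Its absolute value is |J| = 9 (the area scaling factor).

Substituting x = -u - 2v, y = -3u + 3v into the integrand,

    17x^2 + 17y^2 → 170u^2 - 238u v + 221v^2,

so the integral becomes

    ∬_R (170u^2 - 238u v + 221v^2) · |J| du dv = ∫_0^1 ∫_0^2 (1530u^2 - 2142u v + 1989v^2) dv du.

Inner (v): 3060u^2 - 4284u + 5304.
Outer (u): 4182.

Therefore ∬_D (17x^2 + 17y^2) dx dy = 4182.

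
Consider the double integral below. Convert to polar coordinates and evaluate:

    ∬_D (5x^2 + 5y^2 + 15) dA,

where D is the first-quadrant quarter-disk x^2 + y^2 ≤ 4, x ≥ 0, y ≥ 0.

The region D is 0 ≤ r ≤ 2, 0 ≤ θ ≤ π/2 in polar coordinates, where x = r cos(θ), y = r sin(θ), and dA = r dr dθ.

Under the substitution, the integrand becomes 5r^2 + 15, so

    ∬_D (5x^2 + 5y^2 + 15) dA = ∫_{0}^{π/2} ∫_{0}^{2} (5r^2 + 15) · r dr dθ.

Inner integral (in r): ∫_{0}^{2} (5r^2 + 15) · r dr = 50.

Outer integral (in θ): ∫_{0}^{π/2} (50) dθ = 25π.

Therefore ∬_D (5x^2 + 5y^2 + 15) dA = 25π.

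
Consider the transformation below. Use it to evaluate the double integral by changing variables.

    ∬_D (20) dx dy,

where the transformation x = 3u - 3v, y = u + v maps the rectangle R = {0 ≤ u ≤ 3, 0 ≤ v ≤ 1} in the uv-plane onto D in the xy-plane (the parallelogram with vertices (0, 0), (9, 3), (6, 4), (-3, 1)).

Compute the Jacobian determinant of (x, y) with respect to (u, v):

    ∂(x,y)/∂(u,v) = | 3  -3 | = (3)(1) - (-3)(1) = 6.
                   | 1  1 |

Its absolute value is |J| = 6 (the area scaling factor).

Substituting x = 3u - 3v, y = u + v into the integrand,

    20 → 20,

so the integral becomes

    ∬_R (20) · |J| du dv = ∫_0^3 ∫_0^1 (120) dv du.

Inner (v): 120.
Outer (u): 360.

Therefore ∬_D (20) dx dy = 360.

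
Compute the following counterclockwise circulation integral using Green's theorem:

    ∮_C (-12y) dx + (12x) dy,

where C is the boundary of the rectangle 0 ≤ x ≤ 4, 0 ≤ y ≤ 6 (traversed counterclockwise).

Green's theorem converts the closed line integral into a double integral over the enclosed region D:

    ∮_C P dx + Q dy = ∬_D (∂Q/∂x - ∂P/∂y) dA.

Here P = -12y, Q = 12x, so

    ∂Q/∂x = 12,    ∂P/∂y = -12,
    ∂Q/∂x - ∂P/∂y = 24.

D is the region 0 ≤ x ≤ 4, 0 ≤ y ≤ 6. Evaluating the double integral:

    ∬_D (24) dA = ∫_0^{4} ∫_0^{6} (24) dy dx.

Inner (y from 0 to 6): 144.
Outer (x from 0 to 4): 576.

Therefore ∮_C P dx + Q dy = 576.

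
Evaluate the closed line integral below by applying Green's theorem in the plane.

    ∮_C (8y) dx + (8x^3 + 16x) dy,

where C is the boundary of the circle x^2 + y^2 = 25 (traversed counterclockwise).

Green's theorem converts the closed line integral into a double integral over the enclosed region D:

    ∮_C P dx + Q dy = ∬_D (∂Q/∂x - ∂P/∂y) dA.

Here P = 8y, Q = 8x^3 + 16x, so

    ∂Q/∂x = 24x^2 + 16,    ∂P/∂y = 8,
    ∂Q/∂x - ∂P/∂y = 24x^2 + 8.

D is the region x^2 + y^2 ≤ 25. Evaluating the double integral:

In polar coordinates (x = r cos θ, y = r sin θ, dA = r dr dθ) the integrand becomes 24r^2cos(θ)^2 + 8, so

    ∬_D (24x^2 + 8) dA = ∫_0^{2π} ∫_0^{5} (24r^2cos(θ)^2 + 8) · r dr dθ.

Inner (r from 0 to 5): 3750cos(θ)^2 + 100.
Outer (θ from 0 to 2π): 3950π.

Therefore ∮_C P dx + Q dy = 3950π.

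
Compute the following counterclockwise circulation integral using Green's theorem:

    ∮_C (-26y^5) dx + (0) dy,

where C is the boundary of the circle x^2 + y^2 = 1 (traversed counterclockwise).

Green's theorem converts the closed line integral into a double integral over the enclosed region D:

    ∮_C P dx + Q dy = ∬_D (∂Q/∂x - ∂P/∂y) dA.

Here P = -26y^5, Q = 0, so

    ∂Q/∂x = 0,    ∂P/∂y = -130y^4,
    ∂Q/∂x - ∂P/∂y = 130y^4.

D is the region x^2 + y^2 ≤ 1. Evaluating the double integral:

In polar coordinates (x = r cos θ, y = r sin θ, dA = r dr dθ) the integrand becomes 130r^4sin(θ)^4, so

    ∬_D (130y^4) dA = ∫_0^{2π} ∫_0^{1} (130r^4sin(θ)^4) · r dr dθ.

Inner (r from 0 to 1): 65sin(θ)^4/3.
Outer (θ from 0 to 2π): 65π/4.

Therefore ∮_C P dx + Q dy = 65π/4.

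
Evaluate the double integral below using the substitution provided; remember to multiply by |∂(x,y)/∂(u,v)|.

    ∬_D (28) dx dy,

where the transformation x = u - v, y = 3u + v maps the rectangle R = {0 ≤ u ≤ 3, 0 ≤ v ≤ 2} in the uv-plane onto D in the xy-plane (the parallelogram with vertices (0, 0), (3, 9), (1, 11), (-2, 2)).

Compute the Jacobian determinant of (x, y) with respect to (u, v):

    ∂(x,y)/∂(u,v) = | 1  -1 | = (1)(1) - (-1)(3) = 4.
                   | 3  1 |

Its absolute value is |J| = 4 (the area scaling factor).

Substituting x = u - v, y = 3u + v into the integrand,

    28 → 28,

so the integral becomes

    ∬_R (28) · |J| du dv = ∫_0^3 ∫_0^2 (112) dv du.

Inner (v): 224.
Outer (u): 672.

Therefore ∬_D (28) dx dy = 672.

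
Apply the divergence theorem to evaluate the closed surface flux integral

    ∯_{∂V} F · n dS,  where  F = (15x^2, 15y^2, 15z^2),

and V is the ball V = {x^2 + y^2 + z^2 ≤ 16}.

By the divergence theorem,

    ∯_{∂V} F · n dS = ∭_V (∇ · F) dV.

Compute the divergence:
    ∇ · F = ∂F_x/∂x + ∂F_y/∂y + ∂F_z/∂z = 30x + 30y + 30z.

In spherical coordinates, x = ρ sin(φ) cos(θ), y = ρ sin(φ) sin(θ), z = ρ cos(φ), dV = ρ^2 sin(φ) dρ dφ dθ, with 0 ≤ ρ ≤ 4, 0 ≤ φ ≤ π, 0 ≤ θ ≤ 2π.

The integrand, after substitution and multiplying by the volume element, becomes (30ρ (sqrt(2)sin(φ)sin(θ + π/4) + cos(φ))) · ρ^2 sin(φ), so

    ∭_V (∇·F) dV = ∫_0^{2π} ∫_0^{π} ∫_0^{4} (30ρ (sqrt(2)sin(φ)sin(θ + π/4) + cos(φ))) · ρ^2 sin(φ) dρ dφ dθ.

Inner (ρ from 0 to 4): 1920(sqrt(2)sin(φ)sin(θ + π/4) + cos(φ))sin(φ).
Middle (φ from 0 to π): 960sqrt(2)π sin(θ + π/4).
Outer (θ from 0 to 2π): 0.

Therefore ∯_{∂V} F · n dS = 0.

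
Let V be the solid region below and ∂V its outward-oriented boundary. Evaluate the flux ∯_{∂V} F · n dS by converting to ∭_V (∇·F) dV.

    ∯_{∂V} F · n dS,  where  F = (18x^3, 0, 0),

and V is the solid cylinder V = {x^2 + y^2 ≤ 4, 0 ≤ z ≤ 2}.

By the divergence theorem,

    ∯_{∂V} F · n dS = ∭_V (∇ · F) dV.

Compute the divergence:
    ∇ · F = ∂F_x/∂x + ∂F_y/∂y + ∂F_z/∂z = 54x^2 + 0 + 0 = 54x^2.

In cylindrical coordinates, x = r cos(θ), y = r sin(θ), z = z, dV = r dr dθ dz, with 0 ≤ r ≤ 2, 0 ≤ θ ≤ 2π, 0 ≤ z ≤ 2.

The integrand, after substitution and multiplying by the volume element, becomes (54r^2cos(θ)^2) · r, so

    ∭_V (∇·F) dV = ∫_0^{2π} ∫_0^{2} ∫_0^{2} (54r^2cos(θ)^2) · r dz dr dθ.

Inner (z from 0 to 2): 108r^3cos(θ)^2.
Middle (r from 0 to 2): 432cos(θ)^2.
Outer (θ from 0 to 2π): 432π.

Therefore ∯_{∂V} F · n dS = 432π.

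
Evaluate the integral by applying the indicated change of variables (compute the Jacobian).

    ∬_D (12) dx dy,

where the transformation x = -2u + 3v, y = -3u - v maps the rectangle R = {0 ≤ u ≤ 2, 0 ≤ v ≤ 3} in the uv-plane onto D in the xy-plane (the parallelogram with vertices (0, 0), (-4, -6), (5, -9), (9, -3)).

Compute the Jacobian determinant of (x, y) with respect to (u, v):

    ∂(x,y)/∂(u,v) = | -2  3 | = (-2)(-1) - (3)(-3) = 11.
                   | -3  -1 |

Its absolute value is |J| = 11 (the area scaling factor).

Substituting x = -2u + 3v, y = -3u - v into the integrand,

    12 → 12,

so the integral becomes

    ∬_R (12) · |J| du dv = ∫_0^2 ∫_0^3 (132) dv du.

Inner (v): 396.
Outer (u): 792.

Therefore ∬_D (12) dx dy = 792.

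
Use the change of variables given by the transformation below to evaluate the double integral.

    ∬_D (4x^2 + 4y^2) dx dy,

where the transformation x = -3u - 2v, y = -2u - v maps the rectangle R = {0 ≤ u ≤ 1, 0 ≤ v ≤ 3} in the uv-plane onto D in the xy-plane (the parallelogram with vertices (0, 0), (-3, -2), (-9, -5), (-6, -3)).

Compute the Jacobian determinant of (x, y) with respect to (u, v):

    ∂(x,y)/∂(u,v) = | -3  -2 | = (-3)(-1) - (-2)(-2) = -1.
                   | -2  -1 |

Its absolute value is |J| = 1 (the area scaling factor).

Substituting x = -3u - 2v, y = -2u - v into the integrand,

    4x^2 + 4y^2 → 52u^2 + 64u v + 20v^2,

so the integral becomes

    ∬_R (52u^2 + 64u v + 20v^2) · |J| du dv = ∫_0^1 ∫_0^3 (52u^2 + 64u v + 20v^2) dv du.

Inner (v): 156u^2 + 288u + 180.
Outer (u): 376.

Therefore ∬_D (4x^2 + 4y^2) dx dy = 376.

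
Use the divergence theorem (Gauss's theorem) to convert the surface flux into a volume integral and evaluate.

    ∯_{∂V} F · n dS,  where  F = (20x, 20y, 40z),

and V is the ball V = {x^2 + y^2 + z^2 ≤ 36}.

By the divergence theorem,

    ∯_{∂V} F · n dS = ∭_V (∇ · F) dV.

Compute the divergence:
    ∇ · F = ∂F_x/∂x + ∂F_y/∂y + ∂F_z/∂z = 20 + 20 + 40 = 80.

In spherical coordinates, x = ρ sin(φ) cos(θ), y = ρ sin(φ) sin(θ), z = ρ cos(φ), dV = ρ^2 sin(φ) dρ dφ dθ, with 0 ≤ ρ ≤ 6, 0 ≤ φ ≤ π, 0 ≤ θ ≤ 2π.

The integrand, after substitution and multiplying by the volume element, becomes (80) · ρ^2 sin(φ), so

    ∭_V (∇·F) dV = ∫_0^{2π} ∫_0^{π} ∫_0^{6} (80) · ρ^2 sin(φ) dρ dφ dθ.

Inner (ρ from 0 to 6): 5760sin(φ).
Middle (φ from 0 to π): 11520.
Outer (θ from 0 to 2π): 23040π.

Therefore ∯_{∂V} F · n dS = 23040π.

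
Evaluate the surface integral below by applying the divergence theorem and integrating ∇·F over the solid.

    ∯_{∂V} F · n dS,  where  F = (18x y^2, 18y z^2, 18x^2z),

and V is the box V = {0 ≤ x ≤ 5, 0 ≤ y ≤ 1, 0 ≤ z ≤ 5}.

By the divergence theorem,

    ∯_{∂V} F · n dS = ∭_V (∇ · F) dV.

Compute the divergence:
    ∇ · F = ∂F_x/∂x + ∂F_y/∂y + ∂F_z/∂z = 18y^2 + 18z^2 + 18x^2 = 18x^2 + 18y^2 + 18z^2.

V is a rectangular box, so dV = dx dy dz with 0 ≤ x ≤ 5, 0 ≤ y ≤ 1, 0 ≤ z ≤ 5.

Integrate (18x^2 + 18y^2 + 18z^2) over V as an iterated integral:

    ∭_V (∇·F) dV = ∫_0^{5} ∫_0^{1} ∫_0^{5} (18x^2 + 18y^2 + 18z^2) dz dy dx.

Inner (z from 0 to 5): 90x^2 + 90y^2 + 750.
Middle (y from 0 to 1): 90x^2 + 780.
Outer (x from 0 to 5): 7650.

Therefore ∯_{∂V} F · n dS = 7650.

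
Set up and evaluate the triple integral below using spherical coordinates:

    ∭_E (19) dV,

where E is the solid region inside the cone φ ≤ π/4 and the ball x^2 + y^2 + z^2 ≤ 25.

In spherical coordinates, x = ρ sin(φ) cos(θ), y = ρ sin(φ) sin(θ), z = ρ cos(φ), and dV = ρ^2 sin(φ) dρ dφ dθ.

The integrand becomes 19, so

    ∭_E (19) dV = ∫_{0}^{2π} ∫_{0}^{π/4} ∫_{0}^{5} (19) · ρ^2 sin(φ) dρ dφ dθ.

Inner (ρ): 2375sin(φ)/3.
Middle (φ): 2375/3 - 2375sqrt(2)/6.
Outer (θ): 2375π (2 - sqrt(2))/3.

Therefore the triple integral equals 2375π (2 - sqrt(2))/3.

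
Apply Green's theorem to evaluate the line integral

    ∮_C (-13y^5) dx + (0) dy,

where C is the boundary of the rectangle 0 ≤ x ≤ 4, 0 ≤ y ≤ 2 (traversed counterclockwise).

Green's theorem converts the closed line integral into a double integral over the enclosed region D:

    ∮_C P dx + Q dy = ∬_D (∂Q/∂x - ∂P/∂y) dA.

Here P = -13y^5, Q = 0, so

    ∂Q/∂x = 0,    ∂P/∂y = -65y^4,
    ∂Q/∂x - ∂P/∂y = 65y^4.

D is the region 0 ≤ x ≤ 4, 0 ≤ y ≤ 2. Evaluating the double integral:

    ∬_D (65y^4) dA = ∫_0^{4} ∫_0^{2} (65y^4) dy dx.

Inner (y from 0 to 2): 416.
Outer (x from 0 to 4): 1664.

Therefore ∮_C P dx + Q dy = 1664.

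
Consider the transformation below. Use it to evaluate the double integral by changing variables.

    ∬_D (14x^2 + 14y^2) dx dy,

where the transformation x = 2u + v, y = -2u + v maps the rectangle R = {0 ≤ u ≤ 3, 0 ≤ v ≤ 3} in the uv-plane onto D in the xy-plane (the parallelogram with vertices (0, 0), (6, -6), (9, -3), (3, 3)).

Compute the Jacobian determinant of (x, y) with respect to (u, v):

    ∂(x,y)/∂(u,v) = | 2  1 | = (2)(1) - (1)(-2) = 4.
                   | -2  1 |

Its absolute value is |J| = 4 (the area scaling factor).

Substituting x = 2u + v, y = -2u + v into the integrand,

    14x^2 + 14y^2 → 112u^2 + 28v^2,

so the integral becomes

    ∬_R (112u^2 + 28v^2) · |J| du dv = ∫_0^3 ∫_0^3 (448u^2 + 112v^2) dv du.

Inner (v): 1344u^2 + 1008.
Outer (u): 15120.

Therefore ∬_D (14x^2 + 14y^2) dx dy = 15120.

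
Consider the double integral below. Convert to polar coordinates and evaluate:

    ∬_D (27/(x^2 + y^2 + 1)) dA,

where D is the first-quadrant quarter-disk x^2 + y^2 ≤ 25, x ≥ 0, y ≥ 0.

The region D is 0 ≤ r ≤ 5, 0 ≤ θ ≤ π/2 in polar coordinates, where x = r cos(θ), y = r sin(θ), and dA = r dr dθ.

Under the substitution, the integrand becomes 27/(r^2 + 1), so

    ∬_D (27/(x^2 + y^2 + 1)) dA = ∫_{0}^{π/2} ∫_{0}^{5} (27/(r^2 + 1)) · r dr dθ.

Inner integral (in r): ∫_{0}^{5} (27/(r^2 + 1)) · r dr = 27log(26)/2.

Outer integral (in θ): ∫_{0}^{π/2} (27log(26)/2) dθ = 27π log(26)/4.

Therefore ∬_D (27/(x^2 + y^2 + 1)) dA = 27π log(26)/4.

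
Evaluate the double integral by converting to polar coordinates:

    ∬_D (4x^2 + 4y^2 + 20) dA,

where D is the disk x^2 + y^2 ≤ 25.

The region D is 0 ≤ r ≤ 5, 0 ≤ θ ≤ 2π in polar coordinates, where x = r cos(θ), y = r sin(θ), and dA = r dr dθ.

Under the substitution, the integrand becomes 4r^2 + 20, so

    ∬_D (4x^2 + 4y^2 + 20) dA = ∫_{0}^{2π} ∫_{0}^{5} (4r^2 + 20) · r dr dθ.

Inner integral (in r): ∫_{0}^{5} (4r^2 + 20) · r dr = 875.

Outer integral (in θ): ∫_{0}^{2π} (875) dθ = 1750π.

Therefore ∬_D (4x^2 + 4y^2 + 20) dA = 1750π.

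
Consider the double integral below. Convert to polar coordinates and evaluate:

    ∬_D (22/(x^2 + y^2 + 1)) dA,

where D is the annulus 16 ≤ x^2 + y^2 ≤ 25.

The region D is 4 ≤ r ≤ 5, 0 ≤ θ ≤ 2π in polar coordinates, where x = r cos(θ), y = r sin(θ), and dA = r dr dθ.

Under the substitution, the integrand becomes 22/(r^2 + 1), so

    ∬_D (22/(x^2 + y^2 + 1)) dA = ∫_{0}^{2π} ∫_{4}^{5} (22/(r^2 + 1)) · r dr dθ.

Inner integral (in r): ∫_{4}^{5} (22/(r^2 + 1)) · r dr = log(3670344486987776/34271896307633).

Outer integral (in θ): ∫_{0}^{2π} (log(3670344486987776/34271896307633)) dθ = log((3670344486987776/34271896307633)^(2π)).

Therefore ∬_D (22/(x^2 + y^2 + 1)) dA = log((3670344486987776/34271896307633)^(2π)).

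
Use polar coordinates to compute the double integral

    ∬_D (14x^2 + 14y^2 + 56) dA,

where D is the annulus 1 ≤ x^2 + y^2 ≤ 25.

The region D is 1 ≤ r ≤ 5, 0 ≤ θ ≤ 2π in polar coordinates, where x = r cos(θ), y = r sin(θ), and dA = r dr dθ.

Under the substitution, the integrand becomes 14r^2 + 56, so

    ∬_D (14x^2 + 14y^2 + 56) dA = ∫_{0}^{2π} ∫_{1}^{5} (14r^2 + 56) · r dr dθ.

Inner integral (in r): ∫_{1}^{5} (14r^2 + 56) · r dr = 2856.

Outer integral (in θ): ∫_{0}^{2π} (2856) dθ = 5712π.

Therefore ∬_D (14x^2 + 14y^2 + 56) dA = 5712π.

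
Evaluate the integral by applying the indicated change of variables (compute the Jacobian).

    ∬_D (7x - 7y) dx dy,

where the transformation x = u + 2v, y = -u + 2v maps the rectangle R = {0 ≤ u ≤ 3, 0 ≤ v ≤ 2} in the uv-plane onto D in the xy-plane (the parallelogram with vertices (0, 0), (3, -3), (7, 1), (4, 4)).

Compute the Jacobian determinant of (x, y) with respect to (u, v):

    ∂(x,y)/∂(u,v) = | 1  2 | = (1)(2) - (2)(-1) = 4.
                   | -1  2 |

Its absolute value is |J| = 4 (the area scaling factor).

Substituting x = u + 2v, y = -u + 2v into the integrand,

    7x - 7y → 14u,

so the integral becomes

    ∬_R (14u) · |J| du dv = ∫_0^3 ∫_0^2 (56u) dv du.

Inner (v): 112u.
Outer (u): 504.

Therefore ∬_D (7x - 7y) dx dy = 504.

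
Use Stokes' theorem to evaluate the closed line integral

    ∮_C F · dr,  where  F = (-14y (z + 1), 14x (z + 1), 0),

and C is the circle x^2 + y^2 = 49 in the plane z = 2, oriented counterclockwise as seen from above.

Let S be the flat disk x^2 + y^2 ≤ 49 in the plane z = 2, with upward unit normal n̂ = ẑ. By Stokes' theorem,

    ∮_C F · dr = ∬_S (∇ × F) · n̂ dS = ∬_D (curl F)_z dA,

where D is the disk x^2 + y^2 ≤ 49.

Compute the curl of F = (-14y (z + 1), 14x (z + 1), 0):
    (∇ × F)_x = ∂F_z/∂y - ∂F_y/∂z = -14x,
    (∇ × F)_y = ∂F_x/∂z - ∂F_z/∂x = -14y,
    (∇ × F)_z = ∂F_y/∂x - ∂F_x/∂y = 28z + 28.

On z = 2, (curl F)_z = 84.

Convert to polar (x = r cos θ, y = r sin θ, dA = r dr dθ); the integrand becomes 84, so

    ∬_D (curl F)_z dA = ∫_0^{2π} ∫_0^{7} (84) · r dr dθ.

Inner (r from 0 to 7): 2058.
Outer (θ from 0 to 2π): 4116π.

Therefore ∮_C F · dr = 4116π.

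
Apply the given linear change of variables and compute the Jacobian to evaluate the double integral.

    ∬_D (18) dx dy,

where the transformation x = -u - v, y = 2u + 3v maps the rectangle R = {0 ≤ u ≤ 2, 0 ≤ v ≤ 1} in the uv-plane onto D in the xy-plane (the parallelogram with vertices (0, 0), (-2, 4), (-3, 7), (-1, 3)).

Compute the Jacobian determinant of (x, y) with respect to (u, v):

    ∂(x,y)/∂(u,v) = | -1  -1 | = (-1)(3) - (-1)(2) = -1.
                   | 2  3 |

Its absolute value is |J| = 1 (the area scaling factor).

Substituting x = -u - v, y = 2u + 3v into the integrand,

    18 → 18,

so the integral becomes

    ∬_R (18) · |J| du dv = ∫_0^2 ∫_0^1 (18) dv du.

Inner (v): 18.
Outer (u): 36.

Therefore ∬_D (18) dx dy = 36.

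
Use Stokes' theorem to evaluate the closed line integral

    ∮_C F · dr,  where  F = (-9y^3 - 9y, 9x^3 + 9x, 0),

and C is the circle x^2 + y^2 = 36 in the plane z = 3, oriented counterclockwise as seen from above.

Let S be the flat disk x^2 + y^2 ≤ 36 in the plane z = 3, with upward unit normal n̂ = ẑ. By Stokes' theorem,

    ∮_C F · dr = ∬_S (∇ × F) · n̂ dS = ∬_D (curl F)_z dA,

where D is the disk x^2 + y^2 ≤ 36.

Compute the curl of F = (-9y^3 - 9y, 9x^3 + 9x, 0):
    (∇ × F)_x = ∂F_z/∂y - ∂F_y/∂z = 0,
    (∇ × F)_y = ∂F_x/∂z - ∂F_z/∂x = 0,
    (∇ × F)_z = ∂F_y/∂x - ∂F_x/∂y = 27x^2 + 27y^2 + 18.

On z = 3, (curl F)_z = 27x^2 + 27y^2 + 18.

Convert to polar (x = r cos θ, y = r sin θ, dA = r dr dθ); the integrand becomes 27r^2 + 18, so

    ∬_D (curl F)_z dA = ∫_0^{2π} ∫_0^{6} (27r^2 + 18) · r dr dθ.

Inner (r from 0 to 6): 9072.
Outer (θ from 0 to 2π): 18144π.

Therefore ∮_C F · dr = 18144π.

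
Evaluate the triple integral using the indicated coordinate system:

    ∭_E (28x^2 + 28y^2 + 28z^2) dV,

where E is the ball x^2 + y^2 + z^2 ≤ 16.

In spherical coordinates, x = ρ sin(φ) cos(θ), y = ρ sin(φ) sin(θ), z = ρ cos(φ), and dV = ρ^2 sin(φ) dρ dφ dθ.

The integrand becomes 28ρ^2, so

    ∭_E (28x^2 + 28y^2 + 28z^2) dV = ∫_{0}^{2π} ∫_{0}^{π} ∫_{0}^{4} (28ρ^2) · ρ^2 sin(φ) dρ dφ dθ.

Inner (ρ): 28672sin(φ)/5.
Middle (φ): 57344/5.
Outer (θ): 114688π/5.

Therefore the triple integral equals 114688π/5.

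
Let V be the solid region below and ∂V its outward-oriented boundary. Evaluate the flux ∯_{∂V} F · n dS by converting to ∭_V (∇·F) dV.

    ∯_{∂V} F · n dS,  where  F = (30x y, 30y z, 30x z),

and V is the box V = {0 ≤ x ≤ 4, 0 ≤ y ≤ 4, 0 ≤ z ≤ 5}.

By the divergence theorem,

    ∯_{∂V} F · n dS = ∭_V (∇ · F) dV.

Compute the divergence:
    ∇ · F = ∂F_x/∂x + ∂F_y/∂y + ∂F_z/∂z = 30y + 30z + 30x = 30x + 30y + 30z.

V is a rectangular box, so dV = dx dy dz with 0 ≤ x ≤ 4, 0 ≤ y ≤ 4, 0 ≤ z ≤ 5.

Integrate (30x + 30y + 30z) over V as an iterated integral:

    ∭_V (∇·F) dV = ∫_0^{4} ∫_0^{4} ∫_0^{5} (30x + 30y + 30z) dz dy dx.

Inner (z from 0 to 5): 150x + 150y + 375.
Middle (y from 0 to 4): 600x + 2700.
Outer (x from 0 to 4): 15600.

Therefore ∯_{∂V} F · n dS = 15600.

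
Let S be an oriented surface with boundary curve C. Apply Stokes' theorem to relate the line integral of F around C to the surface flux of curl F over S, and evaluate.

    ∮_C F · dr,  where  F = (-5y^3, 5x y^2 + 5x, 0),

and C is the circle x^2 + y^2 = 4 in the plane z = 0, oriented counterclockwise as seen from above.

Let S be the flat disk x^2 + y^2 ≤ 4 in the plane z = 0, with upward unit normal n̂ = ẑ. By Stokes' theorem,

    ∮_C F · dr = ∬_S (∇ × F) · n̂ dS = ∬_D (curl F)_z dA,

where D is the disk x^2 + y^2 ≤ 4.

Compute the curl of F = (-5y^3, 5x y^2 + 5x, 0):
    (∇ × F)_x = ∂F_z/∂y - ∂F_y/∂z = 0,
    (∇ × F)_y = ∂F_x/∂z - ∂F_z/∂x = 0,
    (∇ × F)_z = ∂F_y/∂x - ∂F_x/∂y = 20y^2 + 5.

On z = 0, (curl F)_z = 20y^2 + 5.

Convert to polar (x = r cos θ, y = r sin θ, dA = r dr dθ); the integrand becomes 20r^2sin(θ)^2 + 5, so

    ∬_D (curl F)_z dA = ∫_0^{2π} ∫_0^{2} (20r^2sin(θ)^2 + 5) · r dr dθ.

Inner (r from 0 to 2): 80sin(θ)^2 + 10.
Outer (θ from 0 to 2π): 100π.

Therefore ∮_C F · dr = 100π.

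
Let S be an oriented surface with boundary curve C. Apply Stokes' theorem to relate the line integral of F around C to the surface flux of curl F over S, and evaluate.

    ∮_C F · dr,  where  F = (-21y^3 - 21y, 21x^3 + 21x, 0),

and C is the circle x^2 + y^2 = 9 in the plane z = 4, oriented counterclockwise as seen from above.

Let S be the flat disk x^2 + y^2 ≤ 9 in the plane z = 4, with upward unit normal n̂ = ẑ. By Stokes' theorem,

    ∮_C F · dr = ∬_S (∇ × F) · n̂ dS = ∬_D (curl F)_z dA,

where D is the disk x^2 + y^2 ≤ 9.

Compute the curl of F = (-21y^3 - 21y, 21x^3 + 21x, 0):
    (∇ × F)_x = ∂F_z/∂y - ∂F_y/∂z = 0,
    (∇ × F)_y = ∂F_x/∂z - ∂F_z/∂x = 0,
    (∇ × F)_z = ∂F_y/∂x - ∂F_x/∂y = 63x^2 + 63y^2 + 42.

On z = 4, (curl F)_z = 63x^2 + 63y^2 + 42.

Convert to polar (x = r cos θ, y = r sin θ, dA = r dr dθ); the integrand becomes 63r^2 + 42, so

    ∬_D (curl F)_z dA = ∫_0^{2π} ∫_0^{3} (63r^2 + 42) · r dr dθ.

Inner (r from 0 to 3): 5859/4.
Outer (θ from 0 to 2π): 5859π/2.

Therefore ∮_C F · dr = 5859π/2.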